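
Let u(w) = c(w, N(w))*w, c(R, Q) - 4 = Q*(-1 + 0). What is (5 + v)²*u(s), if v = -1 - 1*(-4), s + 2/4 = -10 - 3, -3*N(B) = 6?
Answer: -5184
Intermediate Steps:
N(B) = -2 (N(B) = -⅓*6 = -2)
s = -27/2 (s = -½ + (-10 - 3) = -½ - 13 = -27/2 ≈ -13.500)
c(R, Q) = 4 - Q (c(R, Q) = 4 + Q*(-1 + 0) = 4 + Q*(-1) = 4 - Q)
u(w) = 6*w (u(w) = (4 - 1*(-2))*w = (4 + 2)*w = 6*w)
v = 3 (v = -1 + 4 = 3)
(5 + v)²*u(s) = (5 + 3)²*(6*(-27/2)) = 8²*(-81) = 64*(-81) = -5184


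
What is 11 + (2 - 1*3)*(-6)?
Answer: 17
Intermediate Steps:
11 + (2 - 1*3)*(-6) = 11 + (2 - 3)*(-6) = 11 - 1*(-6) = 11 + 6 = 17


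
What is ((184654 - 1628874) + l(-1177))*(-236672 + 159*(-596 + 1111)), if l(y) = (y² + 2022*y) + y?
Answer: 377674398094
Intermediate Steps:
l(y) = y² + 2023*y
((184654 - 1628874) + l(-1177))*(-236672 + 159*(-596 + 1111)) = ((184654 - 1628874) - 1177*(2023 - 1177))*(-236672 + 159*(-596 + 1111)) = (-1444220 - 1177*846)*(-236672 + 159*515) = (-1444220 - 995742)*(-236672 + 81885) = -2439962*(-154787) = 377674398094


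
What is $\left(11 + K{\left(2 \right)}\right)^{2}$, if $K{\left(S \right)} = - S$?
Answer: $81$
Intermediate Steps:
$\left(11 + K{\left(2 \right)}\right)^{2} = \left(11 - 2\right)^{2} = 9^{2} = 81$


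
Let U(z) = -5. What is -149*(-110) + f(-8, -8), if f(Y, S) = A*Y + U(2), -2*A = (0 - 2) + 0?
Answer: 16377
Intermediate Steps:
A = 1 (A = -((0 - 2) + 0)/2 = -(-2 + 0)/2 = -½*(-2) = 1)
f(Y, S) = -5 + Y (f(Y, S) = 1*Y - 5 = Y - 5 = -5 + Y)
-149*(-110) + f(-8, -8) = -149*(-110) + (-5 - 8) = 16390 - 13 = 16377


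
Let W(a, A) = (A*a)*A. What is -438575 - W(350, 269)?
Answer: -25764925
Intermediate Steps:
W(a, A) = a*A**2
-438575 - W(350, 269) = -438575 - 350*269**2 = -438575 - 350*72361 = -438575 - 1*25326350 = -438575 - 25326350 = -25764925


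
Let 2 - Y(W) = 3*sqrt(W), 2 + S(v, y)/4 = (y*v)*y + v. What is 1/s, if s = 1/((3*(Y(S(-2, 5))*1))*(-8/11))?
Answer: -48/11 + 432*I*sqrt(6)/11 ≈ -4.3636 + 96.198*I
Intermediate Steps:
S(v, y) = -8 + 4*v + 4*v*y**2 (S(v, y) = -8 + 4*((y*v)*y + v) = -8 + 4*((v*y)*y + v) = -8 + 4*(v*y**2 + v) = -8 + 4*(v + v*y**2) = -8 + (4*v + 4*v*y**2) = -8 + 4*v + 4*v*y**2)
Y(W) = 2 - 3*sqrt(W)
s = 1/(-48/11 + 432*I*sqrt(6)/11) (s = 1/((3*((2 - 3*sqrt(-8 + 4*(-2) + 4*(-2)*5**2))*1))*(-8/11)) = 1/((3*((2 - 3*sqrt(-8 - 8 + 4*(-2)*25))*1))*(-8*1/11)) = 1/((3*((2 - 3*sqrt(-8 - 8 - 200))*1))*(-8/11)) = 1/((3*((2 - 18*I*sqrt(6))*1))*(-8/11)) = 1/((3*(2 - 18*I*sqrt(6)))*(-8/11)) = 1/((6 - 54*I*sqrt(6))*(-8/11)) = 1/(-48/11 + 432*I*sqrt(6)/11) ≈ -0.00047057 - 0.010374*I)
1/s = 1/(-11/23376 - 33*I*sqrt(6)/7792)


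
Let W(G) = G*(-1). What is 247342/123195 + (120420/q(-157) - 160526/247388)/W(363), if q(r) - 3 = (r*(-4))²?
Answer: 1460693631469855361/727192979012486910 ≈ 2.0087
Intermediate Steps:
W(G) = -G
q(r) = 3 + 16*r² (q(r) = 3 + (r*(-4))² = 3 + (-4*r)² = 3 + 16*r²)
247342/123195 + (120420/q(-157) - 160526/247388)/W(363) = 247342/123195 + (120420/(3 + 16*(-157)²) - 160526/247388)/((-1*363)) = 247342*(1/123195) + (120420/(3 + 16*24649) - 160526*1/247388)/(-363) = 247342/123195 + (120420/(3 + 394384) - 80263/123694)*(-1/363) = 247342/123195 + (120420/394387 - 80263/123694)*(-1/363) = 247342/123195 - 16759452301/48783305578*(-1/363) = 247342/123195 + 16759452301/17708339924814 = 1460693631469855361/727192979012486910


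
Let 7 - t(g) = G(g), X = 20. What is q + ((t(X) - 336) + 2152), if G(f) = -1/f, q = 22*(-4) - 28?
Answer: 34141/20 ≈ 1707.1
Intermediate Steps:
q = -116 (q = -88 - 28 = -116)
t(g) = 7 + 1/g (t(g) = 7 - (-1)/g = 7 + 1/g)
q + ((t(X) - 336) + 2152) = -116 + (((7 + 1/20) - 336) + 2152) = -116 + ((141/20 - 336) + 2152) = -116 + (-6579/20 + 2152) = -116 + 36461/20 = 34141/20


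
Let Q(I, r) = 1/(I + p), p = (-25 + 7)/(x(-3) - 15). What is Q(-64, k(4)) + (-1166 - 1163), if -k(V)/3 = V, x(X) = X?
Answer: -146728/63 ≈ -2329.0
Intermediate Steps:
k(V) = -3*V
p = 1 (p = (-25 + 7)/(-3 - 15) = -18/(-18) = -18*(-1/18) = 1)
Q(I, r) = 1/(1 + I) (Q(I, r) = 1/(I + 1) = 1/(1 + I))
Q(-64, k(4)) + (-1166 - 1163) = 1/(1 - 64) + (-1166 - 1163) = 1/(-63) - 2329 = -1/63 - 2329 = -146728/63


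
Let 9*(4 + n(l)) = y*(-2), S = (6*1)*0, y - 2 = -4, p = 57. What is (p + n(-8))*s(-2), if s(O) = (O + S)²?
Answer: 1924/9 ≈ 213.78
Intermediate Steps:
y = -2 (y = 2 - 4 = -2)
S = 0 (S = 6*0 = 0)
n(l) = -32/9 (n(l) = -4 + (-2*(-2))/9 = -4 + (⅑)*4 = -4 + 4/9 = -32/9)
s(O) = O² (s(O) = (O + 0)² = O²)
(p + n(-8))*s(-2) = (57 - 32/9)*(-2)² = (481/9)*4 = 1924/9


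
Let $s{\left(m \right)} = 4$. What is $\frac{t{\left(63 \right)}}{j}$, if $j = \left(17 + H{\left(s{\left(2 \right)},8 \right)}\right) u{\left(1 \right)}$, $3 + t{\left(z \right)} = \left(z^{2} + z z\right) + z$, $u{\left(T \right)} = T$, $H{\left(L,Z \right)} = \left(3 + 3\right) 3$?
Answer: $\frac{7998}{35} \approx 228.51$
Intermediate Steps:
$H{\left(L,Z \right)} = 18$ ($H{\left(L,Z \right)} = 6 \cdot 3 = 18$)
$t{\left(z \right)} = -3 + z + 2 z^{2}$ ($t{\left(z \right)} = -3 + \left(\left(z^{2} + z z\right) + z\right) = -3 + \left(\left(z^{2} + z^{2}\right) + z\right) = -3 + \left(2 z^{2} + z\right) = -3 + \left(z + 2 z^{2}\right) = -3 + z + 2 z^{2}$)
$j = 35$ ($j = \left(17 + 18\right) 1 = 35 \cdot 1 = 35$)
$\frac{t{\left(63 \right)}}{j} = \frac{-3 + 63 + 2 \cdot 63^{2}}{35} = \left(-3 + 63 + 2 \cdot 3969\right) \frac{1}{35} = \left(-3 + 63 + 7938\right) \frac{1}{35} = 7998 \cdot \frac{1}{35} = \frac{7998}{35}$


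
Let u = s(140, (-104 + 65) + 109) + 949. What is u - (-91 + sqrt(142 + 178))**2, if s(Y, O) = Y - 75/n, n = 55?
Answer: -82647/11 + 1456*sqrt(5) ≈ -4257.6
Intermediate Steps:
s(Y, O) = -15/11 + Y (s(Y, O) = Y - 75/55 = Y - 75*1/55 = Y - 15/11 = -15/11 + Y)
u = 11964/11 (u = (-15/11 + 140) + 949 = 1525/11 + 949 = 11964/11 ≈ 1087.6)
u - (-91 + sqrt(142 + 178))**2 = 11964/11 - (-91 + sqrt(142 + 178))**2 = 11964/11 - (-91 + sqrt(320))**2 = 11964/11 - (-91 + 8*sqrt(5))**2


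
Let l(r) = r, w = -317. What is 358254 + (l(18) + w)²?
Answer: 447655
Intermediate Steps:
358254 + (l(18) + w)² = 358254 + (18 - 317)² = 358254 + (-299)² = 358254 + 89401 = 447655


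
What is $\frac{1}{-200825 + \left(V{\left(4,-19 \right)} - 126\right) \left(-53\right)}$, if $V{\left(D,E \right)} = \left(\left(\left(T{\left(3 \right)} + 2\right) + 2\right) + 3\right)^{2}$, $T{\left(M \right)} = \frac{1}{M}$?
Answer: $- \frac{9}{1772975} \approx -5.0762 \cdot 10^{-6}$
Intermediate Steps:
$V{\left(D,E \right)} = \frac{484}{9}$ ($V{\left(D,E \right)} = \left(\left(\left(\frac{1}{3} + 2\right) + 2\right) + 3\right)^{2} = \left(\left(\frac{7}{3} + 2\right) + 3\right)^{2} = \left(\frac{13}{3} + 3\right)^{2} = \left(\frac{22}{3}\right)^{2} = \frac{484}{9}$)
$\frac{1}{-200825 + \left(V{\left(4,-19 \right)} - 126\right) \left(-53\right)} = \frac{1}{-200825 + \left(\frac{484}{9} - 126\right) \left(-53\right)} = \frac{1}{-200825 - - \frac{34450}{9}} = \frac{1}{-200825 + \frac{34450}{9}} = \frac{1}{- \frac{1772975}{9}} = - \frac{9}{1772975}$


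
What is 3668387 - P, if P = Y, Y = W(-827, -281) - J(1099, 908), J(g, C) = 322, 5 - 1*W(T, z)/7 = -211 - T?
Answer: 3672986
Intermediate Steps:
W(T, z) = 1512 + 7*T (W(T, z) = 35 - 7*(-211 - T) = 35 + (1477 + 7*T) = 1512 + 7*T)
Y = -4599 (Y = (1512 + 7*(-827)) - 1*322 = (1512 - 5789) - 322 = -4277 - 322 = -4599)
P = -4599
3668387 - P = 3668387 - 1*(-4599) = 3668387 + 4599 = 3672986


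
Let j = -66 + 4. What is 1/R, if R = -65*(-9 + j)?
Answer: 1/4615 ≈ 0.00021668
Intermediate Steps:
j = -62
R = 4615 (R = -65*(-9 - 62) = -65*(-71) = 4615)
1/R = 1/4615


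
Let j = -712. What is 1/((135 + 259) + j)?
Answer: -1/318 ≈ -0.0031447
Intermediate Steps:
1/((135 + 259) + j) = 1/((135 + 259) - 712) = 1/(394 - 712) = 1/(-318) = -1/318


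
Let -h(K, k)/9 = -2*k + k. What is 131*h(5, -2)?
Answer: -2358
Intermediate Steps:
h(K, k) = 9*k (h(K, k) = -9*(-2*k + k) = -(-9)*k = 9*k)
131*h(5, -2) = 131*(9*(-2)) = 131*(-18) = -2358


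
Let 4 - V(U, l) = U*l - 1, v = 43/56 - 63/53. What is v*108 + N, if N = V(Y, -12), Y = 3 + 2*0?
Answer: -3301/742 ≈ -4.4488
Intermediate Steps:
v = -1249/2968 (v = 43*(1/56) - 63*1/53 = 43/56 - 63/53 = -1249/2968 ≈ -0.42082)
Y = 3 (Y = 3 + 0 = 3)
V(U, l) = 5 - U*l (V(U, l) = 4 - (U*l - 1) = 4 - (-1 + U*l) = 4 + (1 - U*l) = 5 - U*l)
N = 41 (N = 5 - 1*3*(-12) = 5 + 36 = 41)
v*108 + N = -1249/2968*108 + 41 = -33723/742 + 41 = -3301/742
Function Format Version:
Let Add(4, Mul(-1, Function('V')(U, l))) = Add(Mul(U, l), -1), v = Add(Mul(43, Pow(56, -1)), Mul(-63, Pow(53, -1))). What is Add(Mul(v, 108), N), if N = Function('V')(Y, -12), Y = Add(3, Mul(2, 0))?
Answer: Rational(-3301, 742) ≈ -4.4488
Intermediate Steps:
v = Rational(-1249, 2968) (v = Add(Mul(43, Rational(1, 56)), Mul(-63, Rational(1, 53))) = Add(Rational(43, 56), Rational(-63, 53)) = Rational(-1249, 2968) ≈ -0.42082)
Y = 3 (Y = Add(3, 0) = 3)
Function('V')(U, l) = Add(5, Mul(-1, U, l)) (Function('V')(U, l) = Add(4, Mul(-1, Add(Mul(U, l), -1))) = Add(4, Mul(-1, Add(-1, Mul(U, l)))) = Add(4, Add(1, Mul(-1, U, l))) = Add(5, Mul(-1, U, l)))
N = 41 (N = Add(5, Mul(-1, 3, -12)) = Add(5, 36) = 41)
Add(Mul(v, 108), N) = Add(Mul(Rational(-1249, 2968), 108), 41) = Add(Rational(-33723, 742), 41) = Rational(-3301, 742)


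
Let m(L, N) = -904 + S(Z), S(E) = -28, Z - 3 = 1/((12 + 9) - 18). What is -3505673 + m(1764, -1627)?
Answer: -3506605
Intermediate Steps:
Z = 10/3 (Z = 3 + 1/((12 + 9) - 18) = 3 + 1/(21 - 18) = 3 + 1/3 = 10/3 ≈ 3.3333)
m(L, N) = -932 (m(L, N) = -904 - 28 = -932)
-3505673 + m(1764, -1627) = -3505673 - 932 = -3506605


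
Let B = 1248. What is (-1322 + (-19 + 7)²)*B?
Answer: -1470144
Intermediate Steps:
(-1322 + (-19 + 7)²)*B = (-1322 + (-19 + 7)²)*1248 = (-1322 + (-12)²)*1248 = (-1322 + 144)*1248 = -1178*1248 = -1470144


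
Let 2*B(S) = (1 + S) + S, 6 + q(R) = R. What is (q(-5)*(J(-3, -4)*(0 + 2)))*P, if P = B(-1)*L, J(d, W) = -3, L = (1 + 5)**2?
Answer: -1188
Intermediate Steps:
q(R) = -6 + R
B(S) = 1/2 + S (B(S) = ((1 + S) + S)/2 = (1 + 2*S)/2 = 1/2 + S)
L = 36 (L = 6**2 = 36)
P = -18 (P = (1/2 - 1)*36 = -1/2*36 = -18)
(q(-5)*(J(-3, -4)*(0 + 2)))*P = ((-6 - 5)*(-3*(0 + 2)))*(-18) = -(-33)*2*(-18) = -11*(-6)*(-18) = 66*(-18) = -1188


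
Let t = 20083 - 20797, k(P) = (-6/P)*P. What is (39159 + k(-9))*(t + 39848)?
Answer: 1532213502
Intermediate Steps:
k(P) = -6
t = -714
(39159 + k(-9))*(t + 39848) = (39159 - 6)*(-714 + 39848) = 39153*39134 = 1532213502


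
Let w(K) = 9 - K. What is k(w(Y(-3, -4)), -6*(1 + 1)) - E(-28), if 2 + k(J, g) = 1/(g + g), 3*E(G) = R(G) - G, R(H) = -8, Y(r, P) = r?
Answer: -209/24 ≈ -8.7083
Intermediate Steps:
E(G) = -8/3 - G/3 (E(G) = (-8 - G)/3 = -8/3 - G/3)
k(J, g) = -2 + 1/(2*g) (k(J, g) = -2 + 1/(g + g) = -2 + 1/(2*g))
k(w(Y(-3, -4)), -6*(1 + 1)) - E(-28) = (-2 + 1/(2*((-6*(1 + 1))))) - (-8/3 - ⅓*(-28)) = (-2 + 1/(2*((-6*2)))) - (-8/3 + 28/3) = (-2 + (½)/(-12)) - 1*20/3 = (-2 + (½)*(-1/12)) - 20/3 = (-2 - 1/24) - 20/3 = -49/24 - 20/3 = -209/24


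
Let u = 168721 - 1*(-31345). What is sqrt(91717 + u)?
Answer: sqrt(291783) ≈ 540.17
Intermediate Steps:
u = 200066 (u = 168721 + 31345 = 200066)
sqrt(91717 + u) = sqrt(91717 + 200066) = sqrt(291783)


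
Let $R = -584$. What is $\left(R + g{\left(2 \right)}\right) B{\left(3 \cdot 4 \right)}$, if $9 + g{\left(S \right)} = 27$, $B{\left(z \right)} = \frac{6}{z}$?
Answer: $-283$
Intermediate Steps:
$g{\left(S \right)} = 18$ ($g{\left(S \right)} = -9 + 27 = 18$)
$\left(R + g{\left(2 \right)}\right) B{\left(3 \cdot 4 \right)} = \left(-584 + 18\right) \frac{6}{3 \cdot 4} = - 566 \cdot \frac{6}{12} = - 566 \cdot 6 \cdot \frac{1}{12} = \left(-566\right) \frac{1}{2} = -283$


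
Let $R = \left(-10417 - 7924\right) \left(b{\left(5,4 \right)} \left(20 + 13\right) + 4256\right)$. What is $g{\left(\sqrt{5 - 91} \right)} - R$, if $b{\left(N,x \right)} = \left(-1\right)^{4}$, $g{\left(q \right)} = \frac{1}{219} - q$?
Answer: $\frac{17227536232}{219} - i \sqrt{86} \approx 7.8665 \cdot 10^{7} - 9.2736 i$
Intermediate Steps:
$g{\left(q \right)} = \frac{1}{219} - q$
$b{\left(N,x \right)} = 1$
$R = -78664549$ ($R = \left(-10417 - 7924\right) \left(1 \left(20 + 13\right) + 4256\right) = - 18341 \left(1 \cdot 33 + 4256\right) = - 18341 \left(33 + 4256\right) = \left(-18341\right) 4289 = -78664549$)
$g{\left(\sqrt{5 - 91} \right)} - R = \left(\frac{1}{219} - \sqrt{5 - 91}\right) - -78664549 = \left(\frac{1}{219} - \sqrt{-86}\right) + 78664549 = \left(\frac{1}{219} - i \sqrt{86}\right) + 78664549 = \frac{17227536232}{219} - i \sqrt{86}$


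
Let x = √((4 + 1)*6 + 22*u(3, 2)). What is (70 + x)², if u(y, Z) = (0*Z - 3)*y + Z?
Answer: 4776 + 280*I*√31 ≈ 4776.0 + 1559.0*I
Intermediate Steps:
u(y, Z) = Z - 3*y (u(y, Z) = (0 - 3)*y + Z = -3*y + Z = Z - 3*y)
x = 2*I*√31 (x = √((4 + 1)*6 + 22*(2 - 3*3)) = √(5*6 + 22*(2 - 9)) = √(30 + 22*(-7)) = √(30 - 154) = √(-124) = 2*I*√31 ≈ 11.136*I)
(70 + x)² = (70 + 2*I*√31)²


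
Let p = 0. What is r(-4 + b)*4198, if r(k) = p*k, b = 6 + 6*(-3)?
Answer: 0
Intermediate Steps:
b = -12 (b = 6 - 18 = -12)
r(k) = 0 (r(k) = 0*k = 0)
r(-4 + b)*4198 = 0*4198 = 0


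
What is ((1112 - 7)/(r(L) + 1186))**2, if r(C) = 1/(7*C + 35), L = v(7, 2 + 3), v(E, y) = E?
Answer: 344622096/397005625 ≈ 0.86805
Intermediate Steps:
L = 7
r(C) = 1/(35 + 7*C)
((1112 - 7)/(r(L) + 1186))**2 = ((1112 - 7)/(1/(7*(5 + 7)) + 1186))**2 = (1105/((1/7)/12 + 1186))**2 = (1105/((1/7)*(1/12) + 1186))**2 = (1105/(1/84 + 1186))**2 = (1105/(99625/84))**2 = (1105*(84/99625))**2 = (18564/19925)**2 = 344622096/397005625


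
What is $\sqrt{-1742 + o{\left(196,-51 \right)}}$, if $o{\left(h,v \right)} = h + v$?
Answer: $i \sqrt{1597} \approx 39.962 i$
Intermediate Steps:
$\sqrt{-1742 + o{\left(196,-51 \right)}} = \sqrt{-1742 + \left(196 - 51\right)} = \sqrt{-1742 + 145} = \sqrt{-1597} = i \sqrt{1597}$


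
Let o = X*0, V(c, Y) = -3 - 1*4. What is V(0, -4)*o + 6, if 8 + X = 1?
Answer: 6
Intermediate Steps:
X = -7 (X = -8 + 1 = -7)
V(c, Y) = -7 (V(c, Y) = -3 - 4 = -7)
o = 0 (o = -7*0 = 0)
V(0, -4)*o + 6 = -7*0 + 6 = 0 + 6 = 6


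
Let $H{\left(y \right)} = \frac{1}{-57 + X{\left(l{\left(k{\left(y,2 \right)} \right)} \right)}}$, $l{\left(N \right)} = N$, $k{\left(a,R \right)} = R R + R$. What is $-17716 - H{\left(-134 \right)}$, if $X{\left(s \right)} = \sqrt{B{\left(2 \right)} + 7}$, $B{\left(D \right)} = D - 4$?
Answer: $- \frac{57470647}{3244} + \frac{\sqrt{5}}{3244} \approx -17716.0$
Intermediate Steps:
$B{\left(D \right)} = -4 + D$
$k{\left(a,R \right)} = R + R^{2}$ ($k{\left(a,R \right)} = R^{2} + R = R + R^{2}$)
$X{\left(s \right)} = \sqrt{5}$ ($X{\left(s \right)} = \sqrt{\left(-4 + 2\right) + 7} = \sqrt{-2 + 7} = \sqrt{5}$)
$H{\left(y \right)} = \frac{1}{-57 + \sqrt{5}}$
$-17716 - H{\left(-134 \right)} = -17716 - \left(- \frac{57}{3244} - \frac{\sqrt{5}}{3244}\right) = -17716 + \left(\frac{57}{3244} + \frac{\sqrt{5}}{3244}\right) = - \frac{57470647}{3244} + \frac{\sqrt{5}}{3244}$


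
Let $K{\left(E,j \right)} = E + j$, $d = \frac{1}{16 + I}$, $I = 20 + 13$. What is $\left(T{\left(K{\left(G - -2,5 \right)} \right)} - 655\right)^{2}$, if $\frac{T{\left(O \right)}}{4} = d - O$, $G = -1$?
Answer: $\frac{1106693289}{2401} \approx 4.6093 \cdot 10^{5}$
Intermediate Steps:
$I = 33$
$d = \frac{1}{49}$ ($d = \frac{1}{16 + 33} = \frac{1}{49} \approx 0.020408$)
$T{\left(O \right)} = \frac{4}{49} - 4 O$ ($T{\left(O \right)} = 4 \left(\frac{1}{49} - O\right) = \frac{4}{49} - 4 O$)
$\left(T{\left(K{\left(G - -2,5 \right)} \right)} - 655\right)^{2} = \left(\left(\frac{4}{49} - 4 \left(\left(-1 - -2\right) + 5\right)\right) - 655\right)^{2} = \left(\left(\frac{4}{49} - 4 \left(\left(-1 + 2\right) + 5\right)\right) - 655\right)^{2} = \left(\left(\frac{4}{49} - 4 \left(1 + 5\right)\right) - 655\right)^{2} = \left(\left(\frac{4}{49} - 24\right) - 655\right)^{2} = \left(- \frac{1172}{49} - 655\right)^{2} = \left(- \frac{33267}{49}\right)^{2} = \frac{1106693289}{2401}$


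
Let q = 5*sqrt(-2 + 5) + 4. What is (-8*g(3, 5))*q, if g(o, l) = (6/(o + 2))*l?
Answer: -192 - 240*sqrt(3) ≈ -607.69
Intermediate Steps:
g(o, l) = 6*l/(2 + o) (g(o, l) = (6/(2 + o))*l = 6*l/(2 + o))
q = 4 + 5*sqrt(3) (q = 5*sqrt(3) + 4 = 4 + 5*sqrt(3) ≈ 12.660)
(-8*g(3, 5))*q = (-48*5/(2 + 3))*(4 + 5*sqrt(3)) = (-48*5/5)*(4 + 5*sqrt(3)) = (-8*6)*(4 + 5*sqrt(3)) = -48*(4 + 5*sqrt(3)) = -192 - 240*sqrt(3)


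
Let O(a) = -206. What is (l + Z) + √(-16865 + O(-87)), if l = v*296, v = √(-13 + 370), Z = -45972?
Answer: -45972 + 296*√357 + I*√17071 ≈ -40379.0 + 130.66*I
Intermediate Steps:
v = √357 ≈ 18.894
l = 296*√357 (l = √357*296 = 296*√357 ≈ 5592.8)
(l + Z) + √(-16865 + O(-87)) = (296*√357 - 45972) + √(-16865 - 206) = (-45972 + 296*√357) + √(-17071) = (-45972 + 296*√357) + I*√17071 = -45972 + 296*√357 + I*√17071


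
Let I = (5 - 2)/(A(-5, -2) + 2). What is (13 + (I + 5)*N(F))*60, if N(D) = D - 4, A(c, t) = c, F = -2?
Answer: -660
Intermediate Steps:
I = -1 (I = (5 - 2)/(-5 + 2) = 3/(-3) = 3*(-1/3) = -1)
N(D) = -4 + D
(13 + (I + 5)*N(F))*60 = (13 + (-1 + 5)*(-4 - 2))*60 = (13 + 4*(-6))*60 = (13 - 24)*60 = -11*60 = -660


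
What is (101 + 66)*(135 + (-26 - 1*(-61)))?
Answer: 28390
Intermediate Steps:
(101 + 66)*(135 + (-26 - 1*(-61))) = 167*(135 + (-26 + 61)) = 167*(135 + 35) = 167*170 = 28390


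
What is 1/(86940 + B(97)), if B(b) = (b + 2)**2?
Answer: 1/96741 ≈ 1.0337e-5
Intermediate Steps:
B(b) = (2 + b)**2
1/(86940 + B(97)) = 1/(86940 + (2 + 97)**2) = 1/(86940 + 99**2) = 1/(86940 + 9801) = 1/96741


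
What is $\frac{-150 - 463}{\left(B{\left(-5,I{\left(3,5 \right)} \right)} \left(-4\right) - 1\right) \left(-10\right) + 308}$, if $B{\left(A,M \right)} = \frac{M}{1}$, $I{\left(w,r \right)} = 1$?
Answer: $- \frac{613}{358} \approx -1.7123$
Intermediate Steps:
$B{\left(A,M \right)} = M$ ($B{\left(A,M \right)} = M 1 = M$)
$\frac{-150 - 463}{\left(B{\left(-5,I{\left(3,5 \right)} \right)} \left(-4\right) - 1\right) \left(-10\right) + 308} = \frac{-150 - 463}{\left(1 \left(-4\right) - 1\right) \left(-10\right) + 308} = - \frac{613}{\left(-4 - 1\right) \left(-10\right) + 308} = - \frac{613}{\left(-5\right) \left(-10\right) + 308} = - \frac{613}{50 + 308} = - \frac{613}{358}$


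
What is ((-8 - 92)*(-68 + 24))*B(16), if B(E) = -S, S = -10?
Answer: 44000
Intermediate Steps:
B(E) = 10 (B(E) = -1*(-10) = 10)
((-8 - 92)*(-68 + 24))*B(16) = ((-8 - 92)*(-68 + 24))*10 = -100*(-44)*10 = 4400*10 = 44000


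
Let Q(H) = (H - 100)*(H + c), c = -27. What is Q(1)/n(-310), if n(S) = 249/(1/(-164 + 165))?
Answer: 858/83 ≈ 10.337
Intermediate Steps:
Q(H) = (-100 + H)*(-27 + H) (Q(H) = (H - 100)*(H - 27) = (-100 + H)*(-27 + H))
n(S) = 249 (n(S) = 249/(1/1) = 249/1 = 249*1 = 249)
Q(1)/n(-310) = (2700 + 1² - 127*1)/249 = (2700 + 1 - 127)*(1/249) = 2574*(1/249) = 858/83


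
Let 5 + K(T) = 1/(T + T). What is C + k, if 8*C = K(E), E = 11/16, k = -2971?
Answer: -261495/88 ≈ -2971.5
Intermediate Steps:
E = 11/16 (E = 11*(1/16) = 11/16 ≈ 0.68750)
K(T) = -5 + 1/(2*T) (K(T) = -5 + 1/(T + T) = -5 + 1/(2*T))
C = -47/88 (C = (-5 + 1/(2*(11/16)))/8 = (-5 + (1/2)*(16/11))/8 = (-5 + 8/11)/8 = (1/8)*(-47/11) = -47/88 ≈ -0.53409)
C + k = -47/88 - 2971 = -261495/88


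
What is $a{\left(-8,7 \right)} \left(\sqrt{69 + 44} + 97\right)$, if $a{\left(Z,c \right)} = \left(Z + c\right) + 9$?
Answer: $776 + 8 \sqrt{113} \approx 861.04$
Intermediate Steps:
$a{\left(Z,c \right)} = 9 + Z + c$
$a{\left(-8,7 \right)} \left(\sqrt{69 + 44} + 97\right) = \left(9 - 8 + 7\right) \left(\sqrt{69 + 44} + 97\right) = 8 \left(\sqrt{113} + 97\right) = 8 \left(97 + \sqrt{113}\right) = 776 + 8 \sqrt{113}$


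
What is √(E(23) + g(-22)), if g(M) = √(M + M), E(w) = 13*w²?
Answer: √(6877 + 2*I*√11) ≈ 82.928 + 0.04*I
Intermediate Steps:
g(M) = √2*√M (g(M) = √(2*M) = √2*√M)
√(E(23) + g(-22)) = √(13*23² + √2*√(-22)) = √(13*529 + √2*(I*√22)) = √(6877 + 2*I*√11)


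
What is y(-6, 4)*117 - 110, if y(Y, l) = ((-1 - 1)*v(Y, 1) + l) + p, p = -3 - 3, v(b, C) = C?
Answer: -578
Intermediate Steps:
p = -6
y(Y, l) = -8 + l (y(Y, l) = ((-1 - 1)*1 + l) - 6 = (-2*1 + l) - 6 = (-2 + l) - 6 = -8 + l)
y(-6, 4)*117 - 110 = (-8 + 4)*117 - 110 = -4*117 - 110 = -468 - 110 = -578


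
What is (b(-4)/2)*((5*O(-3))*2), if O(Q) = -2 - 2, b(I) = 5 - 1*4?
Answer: -20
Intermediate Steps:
b(I) = 1 (b(I) = 5 - 4 = 1)
O(Q) = -4
(b(-4)/2)*((5*O(-3))*2) = (1/2)*((5*(-4))*2) = (1*(1/2))*(-20*2) = (1/2)*(-40) = -20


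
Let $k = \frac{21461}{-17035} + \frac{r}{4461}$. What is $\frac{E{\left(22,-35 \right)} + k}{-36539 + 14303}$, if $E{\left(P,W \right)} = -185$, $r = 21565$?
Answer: $\frac{13787107721}{1689783349860} \approx 0.0081591$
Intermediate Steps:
$k = \frac{271622254}{75993135}$ ($k = \frac{21461}{-17035} + \frac{21565}{4461} = 21461 \left(- \frac{1}{17035}\right) + 21565 \cdot \frac{1}{4461} = - \frac{21461}{17035} + \frac{21565}{4461} = \frac{271622254}{75993135} \approx 3.5743$)
$\frac{E{\left(22,-35 \right)} + k}{-36539 + 14303} = \frac{-185 + \frac{271622254}{75993135}}{-36539 + 14303} = - \frac{13787107721}{75993135 \left(-22236\right)} = \left(- \frac{13787107721}{75993135}\right) \left(- \frac{1}{22236}\right) = \frac{13787107721}{1689783349860}$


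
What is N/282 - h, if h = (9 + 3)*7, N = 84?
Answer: -3934/47 ≈ -83.702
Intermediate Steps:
h = 84 (h = 12*7 = 84)
N/282 - h = 84/282 - 1*84 = 84*(1/282) - 84 = 14/47 - 84 = -3934/47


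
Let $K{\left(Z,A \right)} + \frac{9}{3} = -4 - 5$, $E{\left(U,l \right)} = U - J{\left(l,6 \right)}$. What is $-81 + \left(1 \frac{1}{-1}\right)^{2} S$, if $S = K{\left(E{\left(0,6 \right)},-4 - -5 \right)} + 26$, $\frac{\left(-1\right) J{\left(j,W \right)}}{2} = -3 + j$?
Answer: $-67$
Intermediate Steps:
$J{\left(j,W \right)} = 6 - 2 j$ ($J{\left(j,W \right)} = - 2 \left(-3 + j\right) = 6 - 2 j$)
$E{\left(U,l \right)} = -6 + U + 2 l$ ($E{\left(U,l \right)} = U - \left(6 - 2 l\right) = U + \left(-6 + 2 l\right) = -6 + U + 2 l$)
$K{\left(Z,A \right)} = -12$ ($K{\left(Z,A \right)} = -3 - 9 = -12$)
$S = 14$ ($S = -12 + 26 = 14$)
$-81 + \left(1 \frac{1}{-1}\right)^{2} S = -81 + \left(1 \frac{1}{-1}\right)^{2} \cdot 14 = -81 + \left(1 \left(-1\right)\right)^{2} \cdot 14 = -81 + \left(-1\right)^{2} \cdot 14 = -81 + 1 \cdot 14 = -81 + 14 = -67$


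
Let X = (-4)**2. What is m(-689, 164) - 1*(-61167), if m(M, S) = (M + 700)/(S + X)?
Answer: 11010071/180 ≈ 61167.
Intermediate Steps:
X = 16
m(M, S) = (700 + M)/(16 + S) (m(M, S) = (M + 700)/(S + 16) = (700 + M)/(16 + S))
m(-689, 164) - 1*(-61167) = (700 - 689)/(16 + 164) - 1*(-61167) = 11/180 + 61167 = 11010071/180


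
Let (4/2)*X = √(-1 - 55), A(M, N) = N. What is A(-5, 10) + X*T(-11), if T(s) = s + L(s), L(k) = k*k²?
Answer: 10 - 1342*I*√14 ≈ 10.0 - 5021.3*I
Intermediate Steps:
L(k) = k³
T(s) = s + s³
X = I*√14 (X = √(-1 - 55)/2 = √(-56)/2 = (2*I*√14)/2 = I*√14 ≈ 3.7417*I)
A(-5, 10) + X*T(-11) = 10 + (I*√14)*(-11 + (-11)³) = 10 + (I*√14)*(-11 - 1331) = 10 + (I*√14)*(-1342) = 10 - 1342*I*√14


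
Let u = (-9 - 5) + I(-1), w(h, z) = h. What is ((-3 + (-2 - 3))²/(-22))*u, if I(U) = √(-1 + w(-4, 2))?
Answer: 448/11 - 32*I*√5/11 ≈ 40.727 - 6.5049*I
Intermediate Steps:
I(U) = I*√5 (I(U) = √(-1 - 4) = √(-5) = I*√5)
u = -14 + I*√5 (u = (-9 - 5) + I*√5 = -14 + I*√5 ≈ -14.0 + 2.2361*I)
((-3 + (-2 - 3))²/(-22))*u = ((-3 + (-2 - 3))²/(-22))*(-14 + I*√5) = ((-3 - 5)²*(-1/22))*(-14 + I*√5) = ((-8)²*(-1/22))*(-14 + I*√5) = (64*(-1/22))*(-14 + I*√5) = -32*(-14 + I*√5)/11 = 448/11 - 32*I*√5/11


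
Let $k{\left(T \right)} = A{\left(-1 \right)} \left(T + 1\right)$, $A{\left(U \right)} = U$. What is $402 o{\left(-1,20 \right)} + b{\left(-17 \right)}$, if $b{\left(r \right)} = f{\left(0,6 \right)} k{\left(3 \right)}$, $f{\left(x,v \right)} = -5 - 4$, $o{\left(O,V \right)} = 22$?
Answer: $8880$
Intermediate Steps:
$k{\left(T \right)} = -1 - T$ ($k{\left(T \right)} = - (T + 1) = - (1 + T) = -1 - T$)
$f{\left(x,v \right)} = -9$
$b{\left(r \right)} = 36$ ($b{\left(r \right)} = - 9 \left(-1 - 3\right) = \left(-9\right) \left(-4\right) = 36$)
$402 o{\left(-1,20 \right)} + b{\left(-17 \right)} = 402 \cdot 22 + 36 = 8844 + 36 = 8880$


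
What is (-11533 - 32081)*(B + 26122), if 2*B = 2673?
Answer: -1197575019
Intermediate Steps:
B = 2673/2 (B = (1/2)*2673 = 2673/2 ≈ 1336.5)
(-11533 - 32081)*(B + 26122) = (-11533 - 32081)*(2673/2 + 26122) = -43614*54917/2 = -1197575019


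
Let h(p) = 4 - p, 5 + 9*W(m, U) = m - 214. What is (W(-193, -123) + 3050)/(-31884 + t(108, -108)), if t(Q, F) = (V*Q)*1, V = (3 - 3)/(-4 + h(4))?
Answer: -13519/143478 ≈ -0.094223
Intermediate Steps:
W(m, U) = -73/3 + m/9 (W(m, U) = -5/9 + (m - 214)/9 = -5/9 + (-214 + m)/9 = -5/9 + (-214/9 + m/9) = -73/3 + m/9)
V = 0 (V = (3 - 3)/(-4 + (4 - 1*4)) = 0/(-4 + (4 - 4)) = 0/(-4 + 0) = 0/(-4) = 0*(-1/4) = 0)
t(Q, F) = 0 (t(Q, F) = (0*Q)*1 = 0*1 = 0)
(W(-193, -123) + 3050)/(-31884 + t(108, -108)) = ((-73/3 + (1/9)*(-193)) + 3050)/(-31884 + 0) = ((-73/3 - 193/9) + 3050)/(-31884) = (-412/9 + 3050)*(-1/31884) = (27038/9)*(-1/31884) = -13519/143478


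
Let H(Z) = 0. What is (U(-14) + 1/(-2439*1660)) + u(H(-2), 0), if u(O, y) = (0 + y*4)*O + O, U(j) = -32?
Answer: -129559681/4048740 ≈ -32.000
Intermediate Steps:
u(O, y) = O + 4*O*y (u(O, y) = (0 + 4*y)*O + O = (4*y)*O + O = 4*O*y + O = O + 4*O*y)
(U(-14) + 1/(-2439*1660)) + u(H(-2), 0) = (-32 + 1/(-2439*1660)) + 0*(1 + 4*0) = (-32 - 1/2439*1/1660) + 0*(1 + 0) = (-32 - 1/4048740) + 0*1 = -129559681/4048740 + 0 = -129559681/4048740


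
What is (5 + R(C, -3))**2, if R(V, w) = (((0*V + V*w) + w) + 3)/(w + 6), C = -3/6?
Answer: 121/4 ≈ 30.250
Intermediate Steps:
C = -1/2 (C = -3*1/6 = -1/2 ≈ -0.50000)
R(V, w) = (3 + w + V*w)/(6 + w) (R(V, w) = (((0 + V*w) + w) + 3)/(6 + w) = ((V*w + w) + 3)/(6 + w) = ((w + V*w) + 3)/(6 + w) = (3 + w + V*w)/(6 + w))
(5 + R(C, -3))**2 = (5 + (3 - 3 - 1/2*(-3))/(6 - 3))**2 = (5 + (3 - 3 + 3/2)/3)**2 = (5 + (1/3)*(3/2))**2 = (5 + 1/2)**2 = (11/2)**2 = 121/4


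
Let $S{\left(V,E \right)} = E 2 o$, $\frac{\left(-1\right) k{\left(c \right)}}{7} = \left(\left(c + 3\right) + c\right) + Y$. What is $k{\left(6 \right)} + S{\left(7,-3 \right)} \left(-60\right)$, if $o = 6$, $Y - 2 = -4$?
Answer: $2069$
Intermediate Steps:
$Y = -2$ ($Y = 2 - 4 = -2$)
$k{\left(c \right)} = -7 - 14 c$ ($k{\left(c \right)} = - 7 \left(\left(\left(c + 3\right) + c\right) - 2\right) = - 7 \left(\left(\left(3 + c\right) + c\right) - 2\right) = - 7 \left(\left(3 + 2 c\right) - 2\right) = - 7 \left(1 + 2 c\right) = -7 - 14 c$)
$S{\left(V,E \right)} = 12 E$ ($S{\left(V,E \right)} = E 2 \cdot 6 = 2 E 6 = 12 E$)
$k{\left(6 \right)} + S{\left(7,-3 \right)} \left(-60\right) = \left(-7 - 84\right) + 12 \left(-3\right) \left(-60\right) = \left(-7 - 84\right) - -2160 = -91 + 2160 = 2069$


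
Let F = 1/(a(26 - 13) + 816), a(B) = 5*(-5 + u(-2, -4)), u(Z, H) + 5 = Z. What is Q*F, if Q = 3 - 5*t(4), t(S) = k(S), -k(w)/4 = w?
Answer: 83/756 ≈ 0.10979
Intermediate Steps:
k(w) = -4*w
u(Z, H) = -5 + Z
t(S) = -4*S
a(B) = -60 (a(B) = 5*(-5 + (-5 - 2)) = 5*(-5 - 7) = 5*(-12) = -60)
Q = 83 (Q = 3 - (-20)*4 = 3 - 5*(-16) = 3 + 80 = 83)
F = 1/756 (F = 1/(-60 + 816) = 1/756 ≈ 0.0013228)
Q*F = 83*(1/756) = 83/756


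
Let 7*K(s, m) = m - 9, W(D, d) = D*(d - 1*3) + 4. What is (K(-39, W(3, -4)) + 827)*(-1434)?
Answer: -8264142/7 ≈ -1.1806e+6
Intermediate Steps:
W(D, d) = 4 + D*(-3 + d) (W(D, d) = D*(d - 3) + 4 = D*(-3 + d) + 4 = 4 + D*(-3 + d))
K(s, m) = -9/7 + m/7 (K(s, m) = (m - 9)/7 = (-9 + m)/7 = -9/7 + m/7)
(K(-39, W(3, -4)) + 827)*(-1434) = ((-9/7 + (4 - 3*3 + 3*(-4))/7) + 827)*(-1434) = ((-9/7 + (4 - 9 - 12)/7) + 827)*(-1434) = ((-9/7 + (⅐)*(-17)) + 827)*(-1434) = ((-9/7 - 17/7) + 827)*(-1434) = (-26/7 + 827)*(-1434) = (5763/7)*(-1434) = -8264142/7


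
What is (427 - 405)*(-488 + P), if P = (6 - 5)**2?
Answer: -10714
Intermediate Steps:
P = 1 (P = 1**2 = 1)
(427 - 405)*(-488 + P) = (427 - 405)*(-488 + 1) = 22*(-487) = -10714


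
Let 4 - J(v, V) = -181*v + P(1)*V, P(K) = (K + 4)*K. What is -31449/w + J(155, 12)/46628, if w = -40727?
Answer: 2606719245/1899018556 ≈ 1.3727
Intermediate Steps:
P(K) = K*(4 + K) (P(K) = (4 + K)*K = K*(4 + K))
J(v, V) = 4 - 5*V + 181*v (J(v, V) = 4 - (-181*v + (1*(4 + 1))*V) = 4 - (-181*v + (1*5)*V) = 4 - (-181*v + 5*V) = 4 + (-5*V + 181*v) = 4 - 5*V + 181*v)
-31449/w + J(155, 12)/46628 = -31449/(-40727) + (4 - 5*12 + 181*155)/46628 = -31449*(-1/40727) + (4 - 60 + 28055)*(1/46628) = 31449/40727 + 27999*(1/46628) = 31449/40727 + 27999/46628 = 2606719245/1899018556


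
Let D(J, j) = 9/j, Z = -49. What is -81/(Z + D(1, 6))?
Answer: 162/95 ≈ 1.7053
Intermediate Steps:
-81/(Z + D(1, 6)) = -81/(-49 + 9/6) = -81/(-49 + 9*(⅙)) = -81/(-49 + 3/2) = -81/(-95/2) = -81*(-2/95) = 162/95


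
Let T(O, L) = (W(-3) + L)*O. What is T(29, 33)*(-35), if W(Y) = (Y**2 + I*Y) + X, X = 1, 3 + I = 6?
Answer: -34510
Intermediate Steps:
I = 3 (I = -3 + 6 = 3)
W(Y) = 1 + Y**2 + 3*Y (W(Y) = (Y**2 + 3*Y) + 1 = 1 + Y**2 + 3*Y)
T(O, L) = O*(1 + L) (T(O, L) = ((1 + (-3)**2 + 3*(-3)) + L)*O = ((1 + 9 - 9) + L)*O = (1 + L)*O = O*(1 + L))
T(29, 33)*(-35) = (29*(1 + 33))*(-35) = (29*34)*(-35) = 986*(-35) = -34510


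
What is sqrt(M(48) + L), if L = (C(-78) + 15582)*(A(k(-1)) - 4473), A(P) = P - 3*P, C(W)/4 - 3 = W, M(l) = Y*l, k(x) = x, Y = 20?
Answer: I*sqrt(68324862) ≈ 8265.9*I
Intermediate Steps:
M(l) = 20*l
C(W) = 12 + 4*W
A(P) = -2*P
L = -68325822 (L = ((12 + 4*(-78)) + 15582)*(-2*(-1) - 4473) = ((12 - 312) + 15582)*(2 - 4473) = (-300 + 15582)*(-4471) = 15282*(-4471) = -68325822)
sqrt(M(48) + L) = sqrt(20*48 - 68325822) = sqrt(960 - 68325822) = sqrt(-68324862) = I*sqrt(68324862)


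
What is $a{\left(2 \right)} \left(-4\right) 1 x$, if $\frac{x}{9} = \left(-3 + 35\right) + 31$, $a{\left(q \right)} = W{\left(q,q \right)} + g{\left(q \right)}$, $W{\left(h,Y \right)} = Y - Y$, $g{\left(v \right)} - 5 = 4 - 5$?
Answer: $-9072$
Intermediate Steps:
$g{\left(v \right)} = 4$ ($g{\left(v \right)} = 5 + \left(4 - 5\right) = 5 - 1 = 4$)
$W{\left(h,Y \right)} = 0$
$a{\left(q \right)} = 4$ ($a{\left(q \right)} = 0 + 4 = 4$)
$x = 567$ ($x = 9 \left(\left(-3 + 35\right) + 31\right) = 9 \left(32 + 31\right) = 9 \cdot 63 = 567$)
$a{\left(2 \right)} \left(-4\right) 1 x = 4 \left(-4\right) 1 \cdot 567 = \left(-16\right) 1 \cdot 567 = \left(-16\right) 567 = -9072$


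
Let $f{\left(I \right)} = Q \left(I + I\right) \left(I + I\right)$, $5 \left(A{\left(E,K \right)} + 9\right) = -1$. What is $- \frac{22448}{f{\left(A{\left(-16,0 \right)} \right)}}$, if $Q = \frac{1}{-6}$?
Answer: $\frac{9150}{23} \approx 397.83$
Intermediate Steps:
$A{\left(E,K \right)} = - \frac{46}{5}$ ($A{\left(E,K \right)} = -9 + \frac{1}{5} \left(-1\right) = -9 - \frac{1}{5} = - \frac{46}{5}$)
$Q = - \frac{1}{6} \approx -0.16667$
$f{\left(I \right)} = - \frac{2 I^{2}}{3}$ ($f{\left(I \right)} = - \frac{\left(I + I\right) \left(I + I\right)}{6} = - \frac{2 I 2 I}{6} = - \frac{4 I^{2}}{6} = - \frac{2 I^{2}}{3}$)
$- \frac{22448}{f{\left(A{\left(-16,0 \right)} \right)}} = - \frac{22448}{\left(- \frac{2}{3}\right) \left(- \frac{46}{5}\right)^{2}} = - \frac{22448}{\left(- \frac{2}{3}\right) \frac{2116}{25}} = - \frac{22448}{- \frac{4232}{75}} = \left(-22448\right) \left(- \frac{75}{4232}\right) = \frac{9150}{23}$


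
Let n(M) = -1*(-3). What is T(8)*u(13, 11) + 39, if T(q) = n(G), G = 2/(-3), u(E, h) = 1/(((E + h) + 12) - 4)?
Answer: 1251/32 ≈ 39.094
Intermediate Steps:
u(E, h) = 1/(8 + E + h) (u(E, h) = 1/((12 + E + h) - 4) = 1/(8 + E + h))
G = -2/3 (G = 2*(-1/3) = -2/3 ≈ -0.66667)
n(M) = 3
T(q) = 3
T(8)*u(13, 11) + 39 = 3/(8 + 13 + 11) + 39 = 3/32 + 39 = 1251/32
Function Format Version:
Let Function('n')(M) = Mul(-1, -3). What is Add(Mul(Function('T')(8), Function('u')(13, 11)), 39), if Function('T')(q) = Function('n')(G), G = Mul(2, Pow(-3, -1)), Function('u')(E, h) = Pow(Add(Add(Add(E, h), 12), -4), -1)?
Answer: Rational(1251, 32) ≈ 39.094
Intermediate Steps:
Function('u')(E, h) = Pow(Add(8, E, h), -1) (Function('u')(E, h) = Pow(Add(Add(12, E, h), -4), -1) = Pow(Add(8, E, h), -1))
G = Rational(-2, 3) (G = Mul(2, Rational(-1, 3)) = Rational(-2, 3) ≈ -0.66667)
Function('n')(M) = 3
Function('T')(q) = 3
Add(Mul(Function('T')(8), Function('u')(13, 11)), 39) = Add(Mul(3, Pow(Add(8, 13, 11), -1)), 39) = Add(Mul(3, Pow(32, -1)), 39) = Add(Mul(3, Rational(1, 32)), 39) = Add(Rational(3, 32), 39) = Rational(1251, 32)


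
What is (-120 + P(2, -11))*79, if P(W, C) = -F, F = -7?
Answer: -8927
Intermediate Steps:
P(W, C) = 7 (P(W, C) = -1*(-7) = 7)
(-120 + P(2, -11))*79 = (-120 + 7)*79 = -113*79 = -8927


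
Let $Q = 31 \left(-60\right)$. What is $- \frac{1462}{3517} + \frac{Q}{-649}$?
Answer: $\frac{5592782}{2282533} \approx 2.4503$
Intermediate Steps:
$Q = -1860$
$- \frac{1462}{3517} + \frac{Q}{-649} = - \frac{1462}{3517} - \frac{1860}{-649} = \left(-1462\right) \frac{1}{3517} - - \frac{1860}{649} = - \frac{1462}{3517} + \frac{1860}{649} = \frac{5592782}{2282533}$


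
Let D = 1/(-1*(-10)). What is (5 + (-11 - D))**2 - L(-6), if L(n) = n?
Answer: 4321/100 ≈ 43.210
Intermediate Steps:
D = 1/10 ≈ 0.10000
(5 + (-11 - D))**2 - L(-6) = (5 + (-11 - 1*1/10))**2 - 1*(-6) = (5 + (-11 - 1/10))**2 + 6 = (5 - 111/10)**2 + 6 = (-61/10)**2 + 6 = 3721/100 + 6 = 4321/100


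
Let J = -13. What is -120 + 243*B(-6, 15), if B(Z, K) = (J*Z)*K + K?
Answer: 287835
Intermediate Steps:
B(Z, K) = K - 13*K*Z (B(Z, K) = (-13*Z)*K + K = -13*K*Z + K = K - 13*K*Z)
-120 + 243*B(-6, 15) = -120 + 243*(15*(1 - 13*(-6))) = -120 + 243*(15*(1 + 78)) = -120 + 243*(15*79) = -120 + 243*1185 = -120 + 287955 = 287835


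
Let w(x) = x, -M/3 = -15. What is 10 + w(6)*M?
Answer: 280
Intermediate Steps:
M = 45 (M = -3*(-15) = 45)
10 + w(6)*M = 10 + 6*45 = 10 + 270 = 280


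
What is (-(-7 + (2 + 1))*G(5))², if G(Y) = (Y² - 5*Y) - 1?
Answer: 16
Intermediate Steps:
G(Y) = -1 + Y² - 5*Y
(-(-7 + (2 + 1))*G(5))² = (-(-7 + (2 + 1))*(-1 + 5² - 5*5))² = (-(-7 + 3)*(-1 + 25 - 25))² = (-(-4)*(-1))² = (-1*4)² = (-4)² = 16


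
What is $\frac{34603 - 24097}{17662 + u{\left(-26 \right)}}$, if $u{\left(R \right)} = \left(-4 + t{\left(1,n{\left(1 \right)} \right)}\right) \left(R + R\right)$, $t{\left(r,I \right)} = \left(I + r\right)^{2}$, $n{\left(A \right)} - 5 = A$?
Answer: $\frac{5253}{7661} \approx 0.68568$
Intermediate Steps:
$n{\left(A \right)} = 5 + A$
$u{\left(R \right)} = 90 R$ ($u{\left(R \right)} = \left(-4 + \left(\left(5 + 1\right) + 1\right)^{2}\right) \left(R + R\right) = \left(-4 + \left(6 + 1\right)^{2}\right) 2 R = \left(-4 + 7^{2}\right) 2 R = \left(-4 + 49\right) 2 R = 45 \cdot 2 R = 90 R$)
$\frac{34603 - 24097}{17662 + u{\left(-26 \right)}} = \frac{34603 - 24097}{17662 + 90 \left(-26\right)} = \frac{10506}{17662 - 2340} = \frac{10506}{15322} = 10506 \cdot \frac{1}{15322} = \frac{5253}{7661}$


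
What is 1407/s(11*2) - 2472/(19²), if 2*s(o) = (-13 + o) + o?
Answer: 939222/11191 ≈ 83.927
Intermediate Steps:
s(o) = -13/2 + o (s(o) = ((-13 + o) + o)/2 = (-13 + 2*o)/2 = -13/2 + o)
1407/s(11*2) - 2472/(19²) = 1407/(-13/2 + 11*2) - 2472/(19²) = 1407/(-13/2 + 22) - 2472/361 = 1407/(31/2) - 2472*1/361 = 1407*(2/31) - 2472/361 = 2814/31 - 2472/361 = 939222/11191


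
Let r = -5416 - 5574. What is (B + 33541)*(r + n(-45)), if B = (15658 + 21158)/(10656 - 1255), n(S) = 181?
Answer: -3408680377413/9401 ≈ -3.6259e+8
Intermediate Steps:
r = -10990
B = 36816/9401 ≈ 3.9162
(B + 33541)*(r + n(-45)) = (36816/9401 + 33541)*(-10990 + 181) = (315355757/9401)*(-10809) = -3408680377413/9401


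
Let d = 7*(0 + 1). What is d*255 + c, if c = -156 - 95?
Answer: 1534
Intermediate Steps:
d = 7 (d = 7*1 = 7)
c = -251
d*255 + c = 7*255 - 251 = 1785 - 251 = 1534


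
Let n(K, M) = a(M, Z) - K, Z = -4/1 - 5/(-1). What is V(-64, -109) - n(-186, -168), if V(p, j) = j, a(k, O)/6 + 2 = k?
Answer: 725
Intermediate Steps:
Z = 1 (Z = -4*1 - 5*(-1) = -4 + 5 = 1)
a(k, O) = -12 + 6*k
n(K, M) = -12 - K + 6*M (n(K, M) = (-12 + 6*M) - K = -12 - K + 6*M)
V(-64, -109) - n(-186, -168) = -109 - (-12 - 1*(-186) + 6*(-168)) = -109 - (-12 + 186 - 1008) = -109 - 1*(-834) = -109 + 834 = 725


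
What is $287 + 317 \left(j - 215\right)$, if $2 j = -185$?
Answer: $- \frac{194381}{2} \approx -97191.0$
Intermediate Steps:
$j = - \frac{185}{2}$ ($j = \frac{1}{2} \left(-185\right) = - \frac{185}{2} \approx -92.5$)
$287 + 317 \left(j - 215\right) = 287 + 317 \left(- \frac{185}{2} - 215\right) = 287 + 317 \left(- \frac{615}{2}\right) = 287 - \frac{194955}{2} = - \frac{194381}{2}$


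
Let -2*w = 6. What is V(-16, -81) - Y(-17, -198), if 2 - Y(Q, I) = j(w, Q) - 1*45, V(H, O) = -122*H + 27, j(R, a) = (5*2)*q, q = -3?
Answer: 1902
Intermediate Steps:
w = -3 (w = -1/2*6 = -3)
j(R, a) = -30 (j(R, a) = (5*2)*(-3) = 10*(-3) = -30)
V(H, O) = 27 - 122*H
Y(Q, I) = 77 (Y(Q, I) = 2 - (-30 - 1*45) = 2 - (-30 - 45) = 2 - 1*(-75) = 2 + 75 = 77)
V(-16, -81) - Y(-17, -198) = (27 - 122*(-16)) - 1*77 = (27 + 1952) - 77 = 1979 - 77 = 1902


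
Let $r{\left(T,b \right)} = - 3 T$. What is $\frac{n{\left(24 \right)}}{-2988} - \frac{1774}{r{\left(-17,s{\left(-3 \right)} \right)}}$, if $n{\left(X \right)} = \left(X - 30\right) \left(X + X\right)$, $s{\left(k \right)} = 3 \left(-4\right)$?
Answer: $- \frac{146834}{4233} \approx -34.688$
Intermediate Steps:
$s{\left(k \right)} = -12$
$n{\left(X \right)} = 2 X \left(-30 + X\right)$ ($n{\left(X \right)} = \left(-30 + X\right) 2 X = 2 X \left(-30 + X\right)$)
$\frac{n{\left(24 \right)}}{-2988} - \frac{1774}{r{\left(-17,s{\left(-3 \right)} \right)}} = \frac{2 \cdot 24 \left(-30 + 24\right)}{-2988} - \frac{1774}{\left(-3\right) \left(-17\right)} = 2 \cdot 24 \left(-6\right) \left(- \frac{1}{2988}\right) - \frac{1774}{51} = \left(-288\right) \left(- \frac{1}{2988}\right) - \frac{1774}{51} = \frac{8}{83} - \frac{1774}{51} = - \frac{146834}{4233}$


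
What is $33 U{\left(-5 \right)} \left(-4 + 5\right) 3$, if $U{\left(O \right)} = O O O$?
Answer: $-12375$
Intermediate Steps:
$U{\left(O \right)} = O^{3}$ ($U{\left(O \right)} = O^{2} O = O^{3}$)
$33 U{\left(-5 \right)} \left(-4 + 5\right) 3 = 33 \left(-5\right)^{3} \left(-4 + 5\right) 3 = 33 \left(-125\right) 1 \cdot 3 = \left(-4125\right) 3 = -12375$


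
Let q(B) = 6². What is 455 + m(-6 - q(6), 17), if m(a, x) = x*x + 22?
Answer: 766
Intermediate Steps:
q(B) = 36
m(a, x) = 22 + x² (m(a, x) = x² + 22 = 22 + x²)
455 + m(-6 - q(6), 17) = 455 + (22 + 17²) = 455 + (22 + 289) = 455 + 311 = 766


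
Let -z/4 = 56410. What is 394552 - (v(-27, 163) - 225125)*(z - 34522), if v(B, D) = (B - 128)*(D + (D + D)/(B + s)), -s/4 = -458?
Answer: -23518735471880/361 ≈ -6.5149e+10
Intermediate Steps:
s = 1832 (s = -4*(-458) = 1832)
z = -225640 (z = -4*56410 = -225640)
v(B, D) = (-128 + B)*(D + 2*D/(1832 + B)) (v(B, D) = (B - 128)*(D + (D + D)/(B + 1832)) = (-128 + B)*(D + (2*D)/(1832 + B)) = (-128 + B)*(D + 2*D/(1832 + B)))
394552 - (v(-27, 163) - 225125)*(z - 34522) = 394552 - (163*(-234752 + (-27)**2 + 1706*(-27))/(1832 - 27) - 225125)*(-225640 - 34522) = 394552 - (163*(-234752 + 729 - 46062)/1805 - 225125)*(-260162) = 394552 - (163*(1/1805)*(-280085) - 225125)*(-260162) = 394552 - (-9130771/361 - 225125)*(-260162) = 394552 - (-90400896)*(-260162)/361 = 394552 - 1*23518877905152/361 = 394552 - 23518877905152/361 = -23518735471880/361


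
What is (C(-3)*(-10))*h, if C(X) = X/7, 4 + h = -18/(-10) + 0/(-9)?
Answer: -66/7 ≈ -9.4286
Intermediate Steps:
h = -11/5 (h = -4 + (-18/(-10) + 0/(-9)) = -4 + (-18*(-⅒) + 0*(-⅑)) = -4 + (9/5 + 0) = -4 + 9/5 = -11/5 ≈ -2.2000)
C(X) = X/7 (C(X) = X*(⅐) = X/7)
(C(-3)*(-10))*h = (((⅐)*(-3))*(-10))*(-11/5) = -3/7*(-10)*(-11/5) = (30/7)*(-11/5) = -66/7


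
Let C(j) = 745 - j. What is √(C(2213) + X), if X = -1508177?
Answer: I*√1509645 ≈ 1228.7*I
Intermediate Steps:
√(C(2213) + X) = √((745 - 1*2213) - 1508177) = √((745 - 2213) - 1508177) = √(-1468 - 1508177) = √(-1509645) = I*√1509645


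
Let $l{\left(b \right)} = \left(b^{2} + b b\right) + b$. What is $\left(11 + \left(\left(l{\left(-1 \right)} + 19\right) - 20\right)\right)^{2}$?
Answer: $121$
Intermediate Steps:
$l{\left(b \right)} = b + 2 b^{2}$ ($l{\left(b \right)} = \left(b^{2} + b^{2}\right) + b = 2 b^{2} + b = b + 2 b^{2}$)
$\left(11 + \left(\left(l{\left(-1 \right)} + 19\right) - 20\right)\right)^{2} = \left(11 + \left(\left(- (1 + 2 \left(-1\right)) + 19\right) - 20\right)\right)^{2} = \left(11 + \left(\left(- (1 - 2) + 19\right) - 20\right)\right)^{2} = \left(11 + \left(\left(\left(-1\right) \left(-1\right) + 19\right) - 20\right)\right)^{2} = \left(11 + \left(\left(1 + 19\right) - 20\right)\right)^{2} = \left(11 + \left(20 - 20\right)\right)^{2} = \left(11 + 0\right)^{2} = 11^{2} = 121$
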